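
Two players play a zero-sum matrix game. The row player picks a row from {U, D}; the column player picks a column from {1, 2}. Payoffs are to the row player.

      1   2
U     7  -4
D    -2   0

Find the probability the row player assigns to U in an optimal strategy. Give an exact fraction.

Row minima: U → -4, D → -2; maximin = -2.
Column maxima: 1 → 7, 2 → 0; minimax = 0.
-2 ≠ 0, so there is no saddle point; optimal play is mixed.
Let the row player play U with probability p. Expected payoff against 1: 7p + (-2)(1−p) = 9p − 2; against 2: (-4)p + 0(1−p) = −4p.
Setting these equal: 9p − 2 = −4p ⇒ 13p = 2 ⇒ p = 2/13, and the value is (9)·(2/13) − 2 = -8/13.
For the column player: with q = P(1), equating U's and D's payoffs gives 11q − 4 = −2q ⇒ q = 4/13.

2/13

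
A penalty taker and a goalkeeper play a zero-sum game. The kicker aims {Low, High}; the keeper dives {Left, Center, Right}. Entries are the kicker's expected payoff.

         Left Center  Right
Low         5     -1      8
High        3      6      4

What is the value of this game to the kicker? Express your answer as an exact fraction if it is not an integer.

11/3

Row minima: Low → -1, High → 3; maximin = 3.
Column maxima: Left → 5, Center → 6, Right → 8; minimax = 5.
3 ≠ 5, so there is no saddle point; optimal play is mixed.
Right is strictly dominated by Left (it gives the kicker strictly more in every row), so the keeper never plays it.
On the remaining 2×2 (Low, High vs Left, Center):
Let the kicker play Low with probability p. Expected payoff against Left: 5p + 3(1−p) = 2p + 3; against Center: (-1)p + 6(1−p) = −7p + 6.
Setting these equal: 2p + 3 = −7p + 6 ⇒ 9p = 3 ⇒ p = 1/3, and the value is (2)·(1/3) + 3 = 11/3.
For the keeper: with q = P(Left), equating Low's and High's payoffs gives 6q − 1 = −3q + 6 ⇒ q = 7/9.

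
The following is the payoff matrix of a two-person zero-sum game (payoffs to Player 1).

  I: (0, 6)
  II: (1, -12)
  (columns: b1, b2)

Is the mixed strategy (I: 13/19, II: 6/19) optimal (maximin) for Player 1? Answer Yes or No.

Yes

Against b1 this mix gives (13/19)·0 + (6/19)·1 = 6/19.
Against b2 this mix gives (13/19)·6 + (6/19)·(-12) = 6/19.
All of Player 2's active replies (b1, b2) yield 6/19, and no column does worse for Player 1. The mix makes Player 2 indifferent and guarantees 6/19, so it is optimal.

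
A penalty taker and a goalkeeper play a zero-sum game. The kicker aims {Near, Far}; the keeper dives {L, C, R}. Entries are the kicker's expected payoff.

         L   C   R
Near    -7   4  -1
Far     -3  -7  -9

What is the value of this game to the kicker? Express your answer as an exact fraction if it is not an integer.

Row minima: Near → -7, Far → -9; maximin = -7.
Column maxima: L → -3, C → 4, R → -1; minimax = -3.
-7 ≠ -3, so there is no saddle point; optimal play is mixed.
C is strictly dominated by R (it gives the kicker strictly more in every row), so the keeper never plays it.
On the remaining 2×2 (Near, Far vs L, R):
Let the kicker play Near with probability p. Expected payoff against L: (-7)p + (-3)(1−p) = −4p − 3; against R: (-1)p + (-9)(1−p) = 8p − 9.
Setting these equal: −4p − 3 = 8p − 9 ⇒ −12p = -6 ⇒ p = 1/2, and the value is (-4)·(1/2) − 3 = -5.
For the keeper: with q = P(L), equating Near's and Far's payoffs gives −6q − 1 = 6q − 9 ⇒ q = 2/3.

-5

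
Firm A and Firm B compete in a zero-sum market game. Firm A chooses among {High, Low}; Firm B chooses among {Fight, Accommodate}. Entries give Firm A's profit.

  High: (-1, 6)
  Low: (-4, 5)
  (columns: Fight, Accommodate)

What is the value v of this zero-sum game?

-1

Row minima: High → -1, Low → -4; maximin = -1.
Column maxima: Fight → -1, Accommodate → 6; minimax = -1.
Since maximin = minimax = -1, there is a saddle point and the value is -1.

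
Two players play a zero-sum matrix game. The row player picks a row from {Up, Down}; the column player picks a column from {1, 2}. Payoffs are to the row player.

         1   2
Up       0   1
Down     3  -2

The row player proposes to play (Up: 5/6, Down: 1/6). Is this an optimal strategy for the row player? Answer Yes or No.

Against 1 this mix gives (5/6)·0 + (1/6)·3 = 1/2.
Against 2 this mix gives (5/6)·1 + (1/6)·(-2) = 1/2.
All of the column player's active replies (1, 2) yield 1/2, and no column does worse for the row player. The mix makes the column player indifferent and guarantees 1/2, so it is optimal.

Yes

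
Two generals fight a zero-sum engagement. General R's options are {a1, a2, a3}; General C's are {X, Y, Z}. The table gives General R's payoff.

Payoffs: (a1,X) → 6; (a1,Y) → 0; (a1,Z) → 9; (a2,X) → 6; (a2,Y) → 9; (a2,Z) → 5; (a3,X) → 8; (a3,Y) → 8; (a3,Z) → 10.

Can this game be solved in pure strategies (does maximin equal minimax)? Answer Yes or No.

Row minima: a1 → 0, a2 → 5, a3 → 8; maximin = 8.
Column maxima: X → 8, Y → 9, Z → 10; minimax = 8.
maximin = minimax = 8, so a saddle point exists.

Yes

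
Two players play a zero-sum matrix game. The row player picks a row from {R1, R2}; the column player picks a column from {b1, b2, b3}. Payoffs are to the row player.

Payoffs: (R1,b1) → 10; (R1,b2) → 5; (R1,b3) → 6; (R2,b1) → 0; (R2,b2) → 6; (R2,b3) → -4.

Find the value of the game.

56/11

Row minima: R1 → 5, R2 → -4; maximin = 5.
Column maxima: b1 → 10, b2 → 6, b3 → 6; minimax = 6.
5 ≠ 6, so there is no saddle point; optimal play is mixed.
b1 is strictly dominated by b3 (it gives the row player strictly more in every row), so the column player never plays it.
On the remaining 2×2 (R1, R2 vs b2, b3):
Let the row player play R1 with probability p. Expected payoff against b2: 5p + 6(1−p) = −p + 6; against b3: 6p + (-4)(1−p) = 10p − 4.
Setting these equal: −p + 6 = 10p − 4 ⇒ −11p = -10 ⇒ p = 10/11, and the value is (-1)·(10/11) + 6 = 56/11.
For the column player: with q = P(b2), equating R1's and R2's payoffs gives −q + 6 = 10q − 4 ⇒ q = 10/11.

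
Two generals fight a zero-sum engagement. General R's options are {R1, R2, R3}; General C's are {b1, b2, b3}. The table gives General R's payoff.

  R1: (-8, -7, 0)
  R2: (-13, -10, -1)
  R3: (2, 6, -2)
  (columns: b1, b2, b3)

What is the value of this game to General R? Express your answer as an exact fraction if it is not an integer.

-4/3

Row minima: R1 → -8, R2 → -13, R3 → -2; maximin = -2.
Column maxima: b1 → 2, b2 → 6, b3 → 0; minimax = 0.
-2 ≠ 0, so there is no saddle point; optimal play is mixed.
R2 is strictly dominated by R1, so General R never plays it.
b2 is strictly dominated by b1 (it gives General R strictly more in every row), so General C never plays it.
On the remaining 2×2 (R1, R3 vs b1, b3):
Let General R play R1 with probability p. Expected payoff against b1: (-8)p + 2(1−p) = −10p + 2; against b3: 0p + (-2)(1−p) = 2p − 2.
Setting these equal: −10p + 2 = 2p − 2 ⇒ −12p = -4 ⇒ p = 1/3, and the value is (-10)·(1/3) + 2 = -4/3.
For General C: with q = P(b1), equating R1's and R3's payoffs gives −8q = 4q − 2 ⇒ q = 1/6.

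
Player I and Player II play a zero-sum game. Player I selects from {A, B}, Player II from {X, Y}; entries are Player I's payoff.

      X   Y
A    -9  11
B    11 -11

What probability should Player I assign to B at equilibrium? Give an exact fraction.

10/21

Row minima: A → -9, B → -11; maximin = -9.
Column maxima: X → 11, Y → 11; minimax = 11.
-9 ≠ 11, so there is no saddle point; optimal play is mixed.
Let Player I play A with probability p. Expected payoff against X: (-9)p + 11(1−p) = −20p + 11; against Y: 11p + (-11)(1−p) = 22p − 11.
Setting these equal: −20p + 11 = 22p − 11 ⇒ −42p = -22 ⇒ p = 11/21, and the value is (-20)·(11/21) + 11 = 11/21.
For Player II: with q = P(X), equating A's and B's payoffs gives −20q + 11 = 22q − 11 ⇒ q = 11/21.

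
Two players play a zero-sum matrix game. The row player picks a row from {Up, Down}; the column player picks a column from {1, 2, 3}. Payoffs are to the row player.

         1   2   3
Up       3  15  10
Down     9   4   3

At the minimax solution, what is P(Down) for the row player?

7/13

Row minima: Up → 3, Down → 3; maximin = 3.
Column maxima: 1 → 9, 2 → 15, 3 → 10; minimax = 9.
3 ≠ 9, so there is no saddle point; optimal play is mixed.
2 is strictly dominated by 3 (it gives the row player strictly more in every row), so the column player never plays it.
On the remaining 2×2 (Up, Down vs 1, 3):
Let the row player play Up with probability p. Expected payoff against 1: 3p + 9(1−p) = −6p + 9; against 3: 10p + 3(1−p) = 7p + 3.
Setting these equal: −6p + 9 = 7p + 3 ⇒ −13p = -6 ⇒ p = 6/13, and the value is (-6)·(6/13) + 9 = 81/13.
For the column player: with q = P(1), equating Up's and Down's payoffs gives −7q + 10 = 6q + 3 ⇒ q = 7/13.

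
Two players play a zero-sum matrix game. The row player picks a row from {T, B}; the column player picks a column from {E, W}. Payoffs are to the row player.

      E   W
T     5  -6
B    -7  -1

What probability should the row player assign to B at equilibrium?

Row minima: T → -6, B → -7; maximin = -6.
Column maxima: E → 5, W → -1; minimax = -1.
-6 ≠ -1, so there is no saddle point; optimal play is mixed.
Let the row player play T with probability p. Expected payoff against E: 5p + (-7)(1−p) = 12p − 7; against W: (-6)p + (-1)(1−p) = −5p − 1.
Setting these equal: 12p − 7 = −5p − 1 ⇒ 17p = 6 ⇒ p = 6/17, and the value is (12)·(6/17) − 7 = -47/17.
For the column player: with q = P(E), equating T's and B's payoffs gives 11q − 6 = −6q − 1 ⇒ q = 5/17.

11/17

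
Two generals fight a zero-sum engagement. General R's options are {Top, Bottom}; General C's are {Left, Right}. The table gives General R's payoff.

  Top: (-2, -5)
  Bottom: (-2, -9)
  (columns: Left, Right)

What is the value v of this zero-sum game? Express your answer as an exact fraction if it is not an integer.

-5

Row minima: Top → -5, Bottom → -9; maximin = -5.
Column maxima: Left → -2, Right → -5; minimax = -5.
Since maximin = minimax = -5, there is a saddle point and the value is -5.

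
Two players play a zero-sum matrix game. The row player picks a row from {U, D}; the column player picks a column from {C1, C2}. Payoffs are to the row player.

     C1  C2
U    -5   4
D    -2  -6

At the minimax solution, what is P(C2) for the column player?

Row minima: U → -5, D → -6; maximin = -5.
Column maxima: C1 → -2, C2 → 4; minimax = -2.
-5 ≠ -2, so there is no saddle point; optimal play is mixed.
Let the row player play U with probability p. Expected payoff against C1: (-5)p + (-2)(1−p) = −3p − 2; against C2: 4p + (-6)(1−p) = 10p − 6.
Setting these equal: −3p − 2 = 10p − 6 ⇒ −13p = -4 ⇒ p = 4/13, and the value is (-3)·(4/13) − 2 = -38/13.
For the column player: with q = P(C1), equating U's and D's payoffs gives −9q + 4 = 4q − 6 ⇒ q = 10/13.

3/13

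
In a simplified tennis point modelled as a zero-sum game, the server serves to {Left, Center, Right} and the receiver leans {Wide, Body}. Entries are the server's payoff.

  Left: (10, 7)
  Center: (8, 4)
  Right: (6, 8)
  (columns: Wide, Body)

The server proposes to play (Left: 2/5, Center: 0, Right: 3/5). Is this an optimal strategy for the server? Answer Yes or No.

Against Wide this mix gives (2/5)·10 + (3/5)·6 = 38/5.
Against Body this mix gives (2/5)·7 + (3/5)·8 = 38/5.
All of the receiver's active replies (Wide, Body) yield 38/5, and no column does worse for the server. The mix makes the receiver indifferent and guarantees 38/5, so it is optimal.

Yes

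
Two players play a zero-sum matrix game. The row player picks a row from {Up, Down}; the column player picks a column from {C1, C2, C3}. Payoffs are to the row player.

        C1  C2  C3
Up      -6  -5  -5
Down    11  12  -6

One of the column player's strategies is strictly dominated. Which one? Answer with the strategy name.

C2

C1 holds the row player's payoff strictly below C2 in every row: -6 < -5, 11 < 12.
So C2 is strictly dominated for the column player.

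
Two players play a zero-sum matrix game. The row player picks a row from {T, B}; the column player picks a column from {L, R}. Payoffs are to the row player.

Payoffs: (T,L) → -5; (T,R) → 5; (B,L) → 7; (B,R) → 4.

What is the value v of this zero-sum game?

Row minima: T → -5, B → 4; maximin = 4.
Column maxima: L → 7, R → 5; minimax = 5.
4 ≠ 5, so there is no saddle point; optimal play is mixed.
Let the row player play T with probability p. Expected payoff against L: (-5)p + 7(1−p) = −12p + 7; against R: 5p + 4(1−p) = p + 4.
Setting these equal: −12p + 7 = p + 4 ⇒ −13p = -3 ⇒ p = 3/13, and the value is (-12)·(3/13) + 7 = 55/13.
For the column player: with q = P(L), equating T's and B's payoffs gives −10q + 5 = 3q + 4 ⇒ q = 1/13.

55/13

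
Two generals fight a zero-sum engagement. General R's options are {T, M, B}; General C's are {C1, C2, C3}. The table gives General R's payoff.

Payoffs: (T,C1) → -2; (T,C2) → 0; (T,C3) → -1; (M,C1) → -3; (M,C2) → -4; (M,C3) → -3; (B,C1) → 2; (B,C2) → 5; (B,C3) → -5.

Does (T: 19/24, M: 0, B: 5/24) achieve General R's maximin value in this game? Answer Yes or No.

No

Against C1 this mix gives (19/24)·(-2) + (5/24)·2 = -7/6.
Against C2 this mix gives (19/24)·0 + (5/24)·5 = 25/24.
Against C3 this mix gives (19/24)·(-1) + (5/24)·(-5) = -11/6.
General C will play C3, holding General R to -11/6. Shifting weight toward the row that does better against C3 would raise this floor (the equalizing mix achieves -3/2 against both C3 and C1), so the proposed strategy is not optimal.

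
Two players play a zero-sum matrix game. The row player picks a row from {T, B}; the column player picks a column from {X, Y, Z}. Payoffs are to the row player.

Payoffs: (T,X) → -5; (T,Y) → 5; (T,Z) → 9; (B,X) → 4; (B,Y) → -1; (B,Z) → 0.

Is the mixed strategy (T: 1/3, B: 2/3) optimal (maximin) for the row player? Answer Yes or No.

Against X this mix gives (1/3)·(-5) + (2/3)·4 = 1.
Against Y this mix gives (1/3)·5 + (2/3)·(-1) = 1.
Against Z this mix gives (1/3)·9 + (2/3)·0 = 3.
All of the column player's active replies (X, Y) yield 1, and no column does worse for the row player. The mix makes the column player indifferent and guarantees 1, so it is optimal.

Yes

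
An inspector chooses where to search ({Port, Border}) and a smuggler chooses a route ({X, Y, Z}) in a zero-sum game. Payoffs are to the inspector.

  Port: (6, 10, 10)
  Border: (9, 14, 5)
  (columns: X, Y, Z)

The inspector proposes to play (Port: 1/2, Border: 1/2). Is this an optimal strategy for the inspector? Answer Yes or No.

Against X this mix gives (1/2)·6 + (1/2)·9 = 15/2.
Against Y this mix gives (1/2)·10 + (1/2)·14 = 12.
Against Z this mix gives (1/2)·10 + (1/2)·5 = 15/2.
All of the smuggler's active replies (X, Z) yield 15/2, and no column does worse for the inspector. The mix makes the smuggler indifferent and guarantees 15/2, so it is optimal.

Yes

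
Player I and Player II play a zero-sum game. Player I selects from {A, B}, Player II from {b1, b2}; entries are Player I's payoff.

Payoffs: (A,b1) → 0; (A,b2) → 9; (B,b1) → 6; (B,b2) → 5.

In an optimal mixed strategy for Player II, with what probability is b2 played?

Row minima: A → 0, B → 5; maximin = 5.
Column maxima: b1 → 6, b2 → 9; minimax = 6.
5 ≠ 6, so there is no saddle point; optimal play is mixed.
Let Player I play A with probability p. Expected payoff against b1: 0p + 6(1−p) = −6p + 6; against b2: 9p + 5(1−p) = 4p + 5.
Setting these equal: −6p + 6 = 4p + 5 ⇒ −10p = -1 ⇒ p = 1/10, and the value is (-6)·(1/10) + 6 = 27/5.
For Player II: with q = P(b1), equating A's and B's payoffs gives −9q + 9 = q + 5 ⇒ q = 2/5.

3/5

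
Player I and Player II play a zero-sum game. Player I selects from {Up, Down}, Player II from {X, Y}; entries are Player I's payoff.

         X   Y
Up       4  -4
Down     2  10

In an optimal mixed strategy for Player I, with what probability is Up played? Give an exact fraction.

Row minima: Up → -4, Down → 2; maximin = 2.
Column maxima: X → 4, Y → 10; minimax = 4.
2 ≠ 4, so there is no saddle point; optimal play is mixed.
Let Player I play Up with probability p. Expected payoff against X: 4p + 2(1−p) = 2p + 2; against Y: (-4)p + 10(1−p) = −14p + 10.
Setting these equal: 2p + 2 = −14p + 10 ⇒ 16p = 8 ⇒ p = 1/2, and the value is (2)·(1/2) + 2 = 3.
For Player II: with q = P(X), equating Up's and Down's payoffs gives 8q − 4 = −8q + 10 ⇒ q = 7/8.

1/2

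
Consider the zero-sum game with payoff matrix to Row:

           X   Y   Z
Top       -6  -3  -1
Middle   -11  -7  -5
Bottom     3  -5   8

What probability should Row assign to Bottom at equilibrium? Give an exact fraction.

3/11

Row minima: Top → -6, Middle → -11, Bottom → -5; maximin = -5.
Column maxima: X → 3, Y → -3, Z → 8; minimax = -3.
-5 ≠ -3, so there is no saddle point; optimal play is mixed.
Middle is strictly dominated by Top, so Row never plays it.
Z is strictly dominated by X (it gives Row strictly more in every row), so Column never plays it.
On the remaining 2×2 (Top, Bottom vs X, Y):
Let Row play Top with probability p. Expected payoff against X: (-6)p + 3(1−p) = −9p + 3; against Y: (-3)p + (-5)(1−p) = 2p − 5.
Setting these equal: −9p + 3 = 2p − 5 ⇒ −11p = -8 ⇒ p = 8/11, and the value is (-9)·(8/11) + 3 = -39/11.
For Column: with q = P(X), equating Top's and Bottom's payoffs gives −3q − 3 = 8q − 5 ⇒ q = 2/11.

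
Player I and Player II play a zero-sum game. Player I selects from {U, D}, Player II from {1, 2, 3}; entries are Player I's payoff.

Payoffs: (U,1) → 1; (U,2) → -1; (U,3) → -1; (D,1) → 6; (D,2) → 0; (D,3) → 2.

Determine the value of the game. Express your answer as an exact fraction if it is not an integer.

Row minima: U → -1, D → 0; maximin = 0.
Column maxima: 1 → 6, 2 → 0, 3 → 2; minimax = 0.
Since maximin = minimax = 0, there is a saddle point and the value is 0.

0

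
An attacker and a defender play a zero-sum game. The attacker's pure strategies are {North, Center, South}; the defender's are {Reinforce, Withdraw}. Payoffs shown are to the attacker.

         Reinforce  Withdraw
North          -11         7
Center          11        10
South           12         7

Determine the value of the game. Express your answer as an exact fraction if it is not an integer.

Row minima: North → -11, Center → 10, South → 7; maximin = 10.
Column maxima: Reinforce → 12, Withdraw → 10; minimax = 10.
Since maximin = minimax = 10, there is a saddle point and the value is 10.

10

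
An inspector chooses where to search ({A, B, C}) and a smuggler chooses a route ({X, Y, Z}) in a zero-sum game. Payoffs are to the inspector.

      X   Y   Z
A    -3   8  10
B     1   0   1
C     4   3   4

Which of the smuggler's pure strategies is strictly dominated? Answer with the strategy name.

Y holds the inspector's payoff strictly below Z in every row: 8 < 10, 0 < 1, 3 < 4.
So Z is strictly dominated for the smuggler.

Z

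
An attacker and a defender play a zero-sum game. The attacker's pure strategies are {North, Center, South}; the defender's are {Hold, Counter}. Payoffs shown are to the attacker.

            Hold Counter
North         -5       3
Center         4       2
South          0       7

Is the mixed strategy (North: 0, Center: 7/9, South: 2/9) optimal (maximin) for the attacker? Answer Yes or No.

Against Hold this mix gives (7/9)·4 + (2/9)·0 = 28/9.
Against Counter this mix gives (7/9)·2 + (2/9)·7 = 28/9.
All of the defender's active replies (Hold, Counter) yield 28/9, and no column does worse for the attacker. The mix makes the defender indifferent and guarantees 28/9, so it is optimal.

Yes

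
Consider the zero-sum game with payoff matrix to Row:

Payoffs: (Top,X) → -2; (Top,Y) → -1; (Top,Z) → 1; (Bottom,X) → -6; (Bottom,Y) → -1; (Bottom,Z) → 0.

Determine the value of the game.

-2

Row minima: Top → -2, Bottom → -6; maximin = -2.
Column maxima: X → -2, Y → -1, Z → 1; minimax = -2.
Since maximin = minimax = -2, there is a saddle point and the value is -2.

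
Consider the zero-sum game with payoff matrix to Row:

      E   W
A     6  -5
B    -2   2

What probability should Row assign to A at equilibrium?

Row minima: A → -5, B → -2; maximin = -2.
Column maxima: E → 6, W → 2; minimax = 2.
-2 ≠ 2, so there is no saddle point; optimal play is mixed.
Let Row play A with probability p. Expected payoff against E: 6p + (-2)(1−p) = 8p − 2; against W: (-5)p + 2(1−p) = −7p + 2.
Setting these equal: 8p − 2 = −7p + 2 ⇒ 15p = 4 ⇒ p = 4/15, and the value is (8)·(4/15) − 2 = 2/15.
For Column: with q = P(E), equating A's and B's payoffs gives 11q − 5 = −4q + 2 ⇒ q = 7/15.

4/15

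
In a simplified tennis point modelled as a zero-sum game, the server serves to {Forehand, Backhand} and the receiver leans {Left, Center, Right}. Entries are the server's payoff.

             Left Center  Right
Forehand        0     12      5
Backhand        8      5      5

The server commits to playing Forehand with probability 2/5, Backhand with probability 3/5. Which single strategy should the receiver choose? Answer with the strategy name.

Left

If the receiver plays Left, the server's expected payoff is (2/5)·0 + (3/5)·8 = 24/5.
If the receiver plays Center, the server's expected payoff is (2/5)·12 + (3/5)·5 = 39/5.
If the receiver plays Right, the server's expected payoff is (2/5)·5 + (3/5)·5 = 5.
The receiver minimizes the server's payoff; the smallest is 24/5, so the best response is Left.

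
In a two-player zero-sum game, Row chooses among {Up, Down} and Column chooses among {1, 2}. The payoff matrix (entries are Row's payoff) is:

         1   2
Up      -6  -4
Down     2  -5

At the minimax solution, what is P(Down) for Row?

Row minima: Up → -6, Down → -5; maximin = -5.
Column maxima: 1 → 2, 2 → -4; minimax = -4.
-5 ≠ -4, so there is no saddle point; optimal play is mixed.
Let Row play Up with probability p. Expected payoff against 1: (-6)p + 2(1−p) = −8p + 2; against 2: (-4)p + (-5)(1−p) = p − 5.
Setting these equal: −8p + 2 = p − 5 ⇒ −9p = -7 ⇒ p = 7/9, and the value is (-8)·(7/9) + 2 = -38/9.
For Column: with q = P(1), equating Up's and Down's payoffs gives −2q − 4 = 7q − 5 ⇒ q = 1/9.

2/9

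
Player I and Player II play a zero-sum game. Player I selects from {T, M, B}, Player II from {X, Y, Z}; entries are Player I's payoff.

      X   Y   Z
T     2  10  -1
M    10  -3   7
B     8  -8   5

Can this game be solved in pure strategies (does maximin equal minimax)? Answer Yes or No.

Row minima: T → -1, M → -3, B → -8; maximin = -1.
Column maxima: X → 10, Y → 10, Z → 7; minimax = 7.
-1 ≠ 7, so no pure-strategy equilibrium exists.

No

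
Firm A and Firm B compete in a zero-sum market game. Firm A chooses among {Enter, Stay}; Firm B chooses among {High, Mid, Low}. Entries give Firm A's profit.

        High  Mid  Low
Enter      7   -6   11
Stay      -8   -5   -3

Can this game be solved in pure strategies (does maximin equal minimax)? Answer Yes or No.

Row minima: Enter → -6, Stay → -8; maximin = -6.
Column maxima: High → 7, Mid → -5, Low → 11; minimax = -5.
-6 ≠ -5, so no pure-strategy equilibrium exists.

No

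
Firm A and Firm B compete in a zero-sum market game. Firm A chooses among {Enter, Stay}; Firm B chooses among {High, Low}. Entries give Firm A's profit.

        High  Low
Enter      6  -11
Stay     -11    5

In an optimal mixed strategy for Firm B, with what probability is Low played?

Row minima: Enter → -11, Stay → -11; maximin = -11.
Column maxima: High → 6, Low → 5; minimax = 5.
-11 ≠ 5, so there is no saddle point; optimal play is mixed.
Let Firm A play Enter with probability p. Expected payoff against High: 6p + (-11)(1−p) = 17p − 11; against Low: (-11)p + 5(1−p) = −16p + 5.
Setting these equal: 17p − 11 = −16p + 5 ⇒ 33p = 16 ⇒ p = 16/33, and the value is (17)·(16/33) − 11 = -91/33.
For Firm B: with q = P(High), equating Enter's and Stay's payoffs gives 17q − 11 = −16q + 5 ⇒ q = 16/33.

17/33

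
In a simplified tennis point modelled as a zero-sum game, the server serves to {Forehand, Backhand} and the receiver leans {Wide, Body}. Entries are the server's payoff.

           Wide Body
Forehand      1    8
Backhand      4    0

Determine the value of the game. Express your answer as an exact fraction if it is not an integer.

Row minima: Forehand → 1, Backhand → 0; maximin = 1.
Column maxima: Wide → 4, Body → 8; minimax = 4.
1 ≠ 4, so there is no saddle point; optimal play is mixed.
Let the server play Forehand with probability p. Expected payoff against Wide: 1p + 4(1−p) = −3p + 4; against Body: 8p + 0(1−p) = 8p.
Setting these equal: −3p + 4 = 8p ⇒ −11p = -4 ⇒ p = 4/11, and the value is (-3)·(4/11) + 4 = 32/11.
For the receiver: with q = P(Wide), equating Forehand's and Backhand's payoffs gives −7q + 8 = 4q ⇒ q = 8/11.

32/11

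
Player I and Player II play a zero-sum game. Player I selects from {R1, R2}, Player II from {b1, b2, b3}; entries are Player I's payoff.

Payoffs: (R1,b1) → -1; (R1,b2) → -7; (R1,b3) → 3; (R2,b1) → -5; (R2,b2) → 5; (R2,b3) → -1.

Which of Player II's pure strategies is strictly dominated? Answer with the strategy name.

b1 holds Player I's payoff strictly below b3 in every row: -1 < 3, -5 < -1.
So b3 is strictly dominated for Player II.

b3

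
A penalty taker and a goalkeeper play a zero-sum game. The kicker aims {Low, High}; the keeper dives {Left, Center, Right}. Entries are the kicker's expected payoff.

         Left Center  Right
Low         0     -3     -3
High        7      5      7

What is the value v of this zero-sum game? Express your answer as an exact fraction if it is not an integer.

5

Row minima: Low → -3, High → 5; maximin = 5.
Column maxima: Left → 7, Center → 5, Right → 7; minimax = 5.
Since maximin = minimax = 5, there is a saddle point and the value is 5.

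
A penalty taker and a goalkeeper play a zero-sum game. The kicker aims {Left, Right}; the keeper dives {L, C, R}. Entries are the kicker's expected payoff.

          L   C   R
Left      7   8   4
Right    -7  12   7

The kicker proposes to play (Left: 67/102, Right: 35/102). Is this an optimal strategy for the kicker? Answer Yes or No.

No

Against L this mix gives (67/102)·7 + (35/102)·(-7) = 112/51.
Against C this mix gives (67/102)·8 + (35/102)·12 = 478/51.
Against R this mix gives (67/102)·4 + (35/102)·7 = 171/34.
The keeper will play L, holding the kicker to 112/51. Shifting weight toward the row that does better against L would raise this floor (the equalizing mix achieves 77/17 against both L and R), so the proposed strategy is not optimal.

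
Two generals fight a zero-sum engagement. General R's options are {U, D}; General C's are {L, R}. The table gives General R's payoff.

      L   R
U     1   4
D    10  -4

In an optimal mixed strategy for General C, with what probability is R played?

9/17

Row minima: U → 1, D → -4; maximin = 1.
Column maxima: L → 10, R → 4; minimax = 4.
1 ≠ 4, so there is no saddle point; optimal play is mixed.
Let General R play U with probability p. Expected payoff against L: 1p + 10(1−p) = −9p + 10; against R: 4p + (-4)(1−p) = 8p − 4.
Setting these equal: −9p + 10 = 8p − 4 ⇒ −17p = -14 ⇒ p = 14/17, and the value is (-9)·(14/17) + 10 = 44/17.
For General C: with q = P(L), equating U's and D's payoffs gives −3q + 4 = 14q − 4 ⇒ q = 8/17.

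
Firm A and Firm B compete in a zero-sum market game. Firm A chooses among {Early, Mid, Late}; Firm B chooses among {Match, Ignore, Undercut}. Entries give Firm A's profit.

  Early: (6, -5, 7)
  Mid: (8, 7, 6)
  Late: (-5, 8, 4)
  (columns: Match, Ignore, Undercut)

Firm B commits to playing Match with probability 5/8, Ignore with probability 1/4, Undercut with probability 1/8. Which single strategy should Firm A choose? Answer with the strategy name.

Expected payoff of Early: (5/8)·6 + (1/4)·(-5) + (1/8)·7 = 27/8.
Expected payoff of Mid: (5/8)·8 + (1/4)·7 + (1/8)·6 = 15/2.
Expected payoff of Late: (5/8)·(-5) + (1/4)·8 + (1/8)·4 = -5/8.
The largest is 15/2, so Firm A's best response is Mid.

Mid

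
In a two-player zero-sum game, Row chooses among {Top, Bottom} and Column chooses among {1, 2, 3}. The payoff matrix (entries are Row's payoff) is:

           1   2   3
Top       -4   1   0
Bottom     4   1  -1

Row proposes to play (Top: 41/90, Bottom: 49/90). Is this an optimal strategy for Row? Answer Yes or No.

Against 1 this mix gives (41/90)·(-4) + (49/90)·4 = 16/45.
Against 2 this mix gives (41/90)·1 + (49/90)·1 = 1.
Against 3 this mix gives (41/90)·0 + (49/90)·(-1) = -49/90.
Column will play 3, holding Row to -49/90. Shifting weight toward the row that does better against 3 would raise this floor (the equalizing mix achieves -4/9 against both 3 and 1), so the proposed strategy is not optimal.

No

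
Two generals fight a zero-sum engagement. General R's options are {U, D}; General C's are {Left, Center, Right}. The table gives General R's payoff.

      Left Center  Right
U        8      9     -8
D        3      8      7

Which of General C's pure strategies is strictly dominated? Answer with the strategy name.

Center

Left holds General R's payoff strictly below Center in every row: 8 < 9, 3 < 8.
So Center is strictly dominated for General C.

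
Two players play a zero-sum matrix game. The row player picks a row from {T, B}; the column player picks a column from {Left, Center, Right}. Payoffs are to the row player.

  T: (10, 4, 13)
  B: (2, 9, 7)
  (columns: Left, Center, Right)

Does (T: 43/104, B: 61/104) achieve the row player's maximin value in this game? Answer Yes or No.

Against Left this mix gives (43/104)·10 + (61/104)·2 = 69/13.
Against Center this mix gives (43/104)·4 + (61/104)·9 = 721/104.
Against Right this mix gives (43/104)·13 + (61/104)·7 = 493/52.
The column player will play Left, holding the row player to 69/13. Shifting weight toward the row that does better against Left would raise this floor (the equalizing mix achieves 82/13 against both Left and Center), so the proposed strategy is not optimal.

No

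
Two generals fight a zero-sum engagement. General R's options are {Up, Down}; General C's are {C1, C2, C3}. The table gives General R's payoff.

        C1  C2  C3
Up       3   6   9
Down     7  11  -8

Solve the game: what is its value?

Row minima: Up → 3, Down → -8; maximin = 3.
Column maxima: C1 → 7, C2 → 11, C3 → 9; minimax = 7.
3 ≠ 7, so there is no saddle point; optimal play is mixed.
C2 is strictly dominated by C1 (it gives General R strictly more in every row), so General C never plays it.
On the remaining 2×2 (Up, Down vs C1, C3):
Let General R play Up with probability p. Expected payoff against C1: 3p + 7(1−p) = −4p + 7; against C3: 9p + (-8)(1−p) = 17p − 8.
Setting these equal: −4p + 7 = 17p − 8 ⇒ −21p = -15 ⇒ p = 5/7, and the value is (-4)·(5/7) + 7 = 29/7.
For General C: with q = P(C1), equating Up's and Down's payoffs gives −6q + 9 = 15q − 8 ⇒ q = 17/21.

29/7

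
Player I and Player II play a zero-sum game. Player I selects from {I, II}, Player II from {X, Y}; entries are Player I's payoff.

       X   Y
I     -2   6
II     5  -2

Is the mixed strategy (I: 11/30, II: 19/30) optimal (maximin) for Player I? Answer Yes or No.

Against X this mix gives (11/30)·(-2) + (19/30)·5 = 73/30.
Against Y this mix gives (11/30)·6 + (19/30)·(-2) = 14/15.
Player II will play Y, holding Player I to 14/15. Shifting weight toward the row that does better against Y would raise this floor (the equalizing mix achieves 26/15 against both Y and X), so the proposed strategy is not optimal.

No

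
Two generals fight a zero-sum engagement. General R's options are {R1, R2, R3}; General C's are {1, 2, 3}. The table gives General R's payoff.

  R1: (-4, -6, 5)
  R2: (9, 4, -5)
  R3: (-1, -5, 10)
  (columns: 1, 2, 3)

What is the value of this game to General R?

Row minima: R1 → -6, R2 → -5, R3 → -5; maximin = -5.
Column maxima: 1 → 9, 2 → 4, 3 → 10; minimax = 4.
-5 ≠ 4, so there is no saddle point; optimal play is mixed.
R1 is strictly dominated by R3, so General R never plays it.
1 is strictly dominated by 2 (it gives General R strictly more in every row), so General C never plays it.
On the remaining 2×2 (R2, R3 vs 2, 3):
Let General R play R2 with probability p. Expected payoff against 2: 4p + (-5)(1−p) = 9p − 5; against 3: (-5)p + 10(1−p) = −15p + 10.
Setting these equal: 9p − 5 = −15p + 10 ⇒ 24p = 15 ⇒ p = 5/8, and the value is (9)·(5/8) − 5 = 5/8.
For General C: with q = P(2), equating R2's and R3's payoffs gives 9q − 5 = −15q + 10 ⇒ q = 5/8.

5/8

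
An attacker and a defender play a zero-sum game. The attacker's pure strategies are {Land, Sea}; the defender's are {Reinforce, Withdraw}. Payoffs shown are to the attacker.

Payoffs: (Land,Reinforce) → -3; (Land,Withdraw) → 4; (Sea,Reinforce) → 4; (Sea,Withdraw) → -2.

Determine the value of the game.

10/13

Row minima: Land → -3, Sea → -2; maximin = -2.
Column maxima: Reinforce → 4, Withdraw → 4; minimax = 4.
-2 ≠ 4, so there is no saddle point; optimal play is mixed.
Let the attacker play Land with probability p. Expected payoff against Reinforce: (-3)p + 4(1−p) = −7p + 4; against Withdraw: 4p + (-2)(1−p) = 6p − 2.
Setting these equal: −7p + 4 = 6p − 2 ⇒ −13p = -6 ⇒ p = 6/13, and the value is (-7)·(6/13) + 4 = 10/13.
For the defender: with q = P(Reinforce), equating Land's and Sea's payoffs gives −7q + 4 = 6q − 2 ⇒ q = 6/13.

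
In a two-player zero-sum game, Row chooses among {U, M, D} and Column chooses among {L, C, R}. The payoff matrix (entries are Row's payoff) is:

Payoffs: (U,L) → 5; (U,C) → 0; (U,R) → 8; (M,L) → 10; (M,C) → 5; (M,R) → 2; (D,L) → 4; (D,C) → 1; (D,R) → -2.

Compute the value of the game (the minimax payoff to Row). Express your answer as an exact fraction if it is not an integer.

Row minima: U → 0, M → 2, D → -2; maximin = 2.
Column maxima: L → 10, C → 5, R → 8; minimax = 5.
2 ≠ 5, so there is no saddle point; optimal play is mixed.
D is strictly dominated by M, so Row never plays it.
L is strictly dominated by C (it gives Row strictly more in every row), so Column never plays it.
On the remaining 2×2 (U, M vs C, R):
Let Row play U with probability p. Expected payoff against C: 0p + 5(1−p) = −5p + 5; against R: 8p + 2(1−p) = 6p + 2.
Setting these equal: −5p + 5 = 6p + 2 ⇒ −11p = -3 ⇒ p = 3/11, and the value is (-5)·(3/11) + 5 = 40/11.
For Column: with q = P(C), equating U's and M's payoffs gives −8q + 8 = 3q + 2 ⇒ q = 6/11.

40/11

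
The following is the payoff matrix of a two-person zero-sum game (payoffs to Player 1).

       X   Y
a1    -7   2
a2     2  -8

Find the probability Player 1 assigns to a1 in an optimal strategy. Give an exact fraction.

Row minima: a1 → -7, a2 → -8; maximin = -7.
Column maxima: X → 2, Y → 2; minimax = 2.
-7 ≠ 2, so there is no saddle point; optimal play is mixed.
Let Player 1 play a1 with probability p. Expected payoff against X: (-7)p + 2(1−p) = −9p + 2; against Y: 2p + (-8)(1−p) = 10p − 8.
Setting these equal: −9p + 2 = 10p − 8 ⇒ −19p = -10 ⇒ p = 10/19, and the value is (-9)·(10/19) + 2 = -52/19.
For Player 2: with q = P(X), equating a1's and a2's payoffs gives −9q + 2 = 10q − 8 ⇒ q = 10/19.

10/19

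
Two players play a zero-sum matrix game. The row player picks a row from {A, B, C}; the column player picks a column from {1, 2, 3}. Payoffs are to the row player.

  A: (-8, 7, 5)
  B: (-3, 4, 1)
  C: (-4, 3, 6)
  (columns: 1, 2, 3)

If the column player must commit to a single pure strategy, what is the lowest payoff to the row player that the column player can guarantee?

Column maxima: 1 → -3, 2 → 7, 3 → 6.
The smallest of these is -3.

-3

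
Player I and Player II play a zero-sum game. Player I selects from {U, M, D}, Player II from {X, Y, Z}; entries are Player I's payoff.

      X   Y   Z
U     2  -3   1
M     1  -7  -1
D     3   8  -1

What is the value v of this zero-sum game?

5/13

Row minima: U → -3, M → -7, D → -1; maximin = -1.
Column maxima: X → 3, Y → 8, Z → 1; minimax = 1.
-1 ≠ 1, so there is no saddle point; optimal play is mixed.
M is strictly dominated by U, so Player I never plays it.
X is strictly dominated by Z (it gives Player I strictly more in every row), so Player II never plays it.
On the remaining 2×2 (U, D vs Y, Z):
Let Player I play U with probability p. Expected payoff against Y: (-3)p + 8(1−p) = −11p + 8; against Z: 1p + (-1)(1−p) = 2p − 1.
Setting these equal: −11p + 8 = 2p − 1 ⇒ −13p = -9 ⇒ p = 9/13, and the value is (-11)·(9/13) + 8 = 5/13.
For Player II: with q = P(Y), equating U's and D's payoffs gives −4q + 1 = 9q − 1 ⇒ q = 2/13.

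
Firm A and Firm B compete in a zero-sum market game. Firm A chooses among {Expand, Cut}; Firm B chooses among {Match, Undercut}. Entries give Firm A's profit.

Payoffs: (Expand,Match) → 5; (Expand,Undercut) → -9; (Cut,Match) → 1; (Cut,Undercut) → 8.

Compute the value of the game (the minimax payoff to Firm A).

Row minima: Expand → -9, Cut → 1; maximin = 1.
Column maxima: Match → 5, Undercut → 8; minimax = 5.
1 ≠ 5, so there is no saddle point; optimal play is mixed.
Let Firm A play Expand with probability p. Expected payoff against Match: 5p + 1(1−p) = 4p + 1; against Undercut: (-9)p + 8(1−p) = −17p + 8.
Setting these equal: 4p + 1 = −17p + 8 ⇒ 21p = 7 ⇒ p = 1/3, and the value is (4)·(1/3) + 1 = 7/3.
For Firm B: with q = P(Match), equating Expand's and Cut's payoffs gives 14q − 9 = −7q + 8 ⇒ q = 17/21.

7/3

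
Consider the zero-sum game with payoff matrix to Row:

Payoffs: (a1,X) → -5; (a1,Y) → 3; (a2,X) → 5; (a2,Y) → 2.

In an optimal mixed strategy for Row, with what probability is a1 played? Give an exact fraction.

3/11

Row minima: a1 → -5, a2 → 2; maximin = 2.
Column maxima: X → 5, Y → 3; minimax = 3.
2 ≠ 3, so there is no saddle point; optimal play is mixed.
Let Row play a1 with probability p. Expected payoff against X: (-5)p + 5(1−p) = −10p + 5; against Y: 3p + 2(1−p) = p + 2.
Setting these equal: −10p + 5 = p + 2 ⇒ −11p = -3 ⇒ p = 3/11, and the value is (-10)·(3/11) + 5 = 25/11.
For Column: with q = P(X), equating a1's and a2's payoffs gives −8q + 3 = 3q + 2 ⇒ q = 1/11.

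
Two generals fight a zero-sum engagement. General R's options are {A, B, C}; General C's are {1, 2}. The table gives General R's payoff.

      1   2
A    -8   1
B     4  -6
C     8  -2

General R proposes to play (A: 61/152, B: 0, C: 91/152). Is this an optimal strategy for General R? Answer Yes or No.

Against 1 this mix gives (61/152)·(-8) + (91/152)·8 = 30/19.
Against 2 this mix gives (61/152)·1 + (91/152)·(-2) = -121/152.
General C will play 2, holding General R to -121/152. Shifting weight toward the row that does better against 2 would raise this floor (the equalizing mix achieves -8/19 against both 2 and 1), so the proposed strategy is not optimal.

No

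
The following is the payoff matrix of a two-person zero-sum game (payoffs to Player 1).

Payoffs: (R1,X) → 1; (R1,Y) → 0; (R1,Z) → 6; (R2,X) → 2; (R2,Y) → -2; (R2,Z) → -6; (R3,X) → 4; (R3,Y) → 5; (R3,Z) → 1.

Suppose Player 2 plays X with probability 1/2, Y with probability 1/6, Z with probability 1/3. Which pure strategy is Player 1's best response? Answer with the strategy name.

R3

Expected payoff of R1: (1/2)·1 + (1/6)·0 + (1/3)·6 = 5/2.
Expected payoff of R2: (1/2)·2 + (1/6)·(-2) + (1/3)·(-6) = -4/3.
Expected payoff of R3: (1/2)·4 + (1/6)·5 + (1/3)·1 = 19/6.
The largest is 19/6, so Player 1's best response is R3.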